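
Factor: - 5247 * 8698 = -2^1*3^2*11^1*53^1*4349^1 = - 45638406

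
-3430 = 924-4354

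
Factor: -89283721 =-29^1 * 3078749^1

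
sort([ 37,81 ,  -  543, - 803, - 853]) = [ - 853, -803, - 543 , 37, 81] 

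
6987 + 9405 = 16392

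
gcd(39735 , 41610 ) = 15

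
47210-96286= -49076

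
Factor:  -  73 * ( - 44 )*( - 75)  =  -2^2 * 3^1* 5^2*11^1*73^1 = - 240900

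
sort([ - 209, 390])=[-209,390]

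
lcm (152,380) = 760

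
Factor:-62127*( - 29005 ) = 3^4*5^1*13^1*59^1 * 5801^1 = 1801993635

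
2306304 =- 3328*( - 693) 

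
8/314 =4/157 = 0.03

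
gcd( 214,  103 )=1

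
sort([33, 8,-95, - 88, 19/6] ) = [- 95 ,- 88,  19/6,8, 33]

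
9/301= 9/301=0.03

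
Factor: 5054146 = 2^1  *  1321^1*1913^1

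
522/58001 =522/58001 = 0.01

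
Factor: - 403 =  - 13^1 * 31^1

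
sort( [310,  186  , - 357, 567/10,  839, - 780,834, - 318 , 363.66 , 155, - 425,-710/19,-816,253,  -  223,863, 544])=[ - 816 ,- 780, - 425 , - 357, - 318, - 223, - 710/19,567/10,155,186, 253,310,363.66, 544,834,839, 863 ] 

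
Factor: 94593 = 3^1 * 31531^1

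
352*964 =339328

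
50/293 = 50/293 = 0.17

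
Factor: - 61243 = - 7^1*13^1*673^1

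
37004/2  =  18502 = 18502.00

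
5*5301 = 26505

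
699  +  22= 721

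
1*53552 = 53552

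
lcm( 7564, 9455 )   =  37820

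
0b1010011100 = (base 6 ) 3032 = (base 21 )1AH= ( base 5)10133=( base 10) 668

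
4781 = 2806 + 1975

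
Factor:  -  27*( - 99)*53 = 3^5 * 11^1*53^1 = 141669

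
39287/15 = 39287/15 = 2619.13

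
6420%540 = 480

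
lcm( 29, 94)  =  2726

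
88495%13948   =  4807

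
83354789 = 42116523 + 41238266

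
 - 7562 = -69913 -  - 62351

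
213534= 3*71178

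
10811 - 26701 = -15890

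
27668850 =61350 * 451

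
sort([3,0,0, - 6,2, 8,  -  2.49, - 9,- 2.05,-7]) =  [ - 9, - 7, - 6, -2.49,-2.05,  0, 0,2,3,8] 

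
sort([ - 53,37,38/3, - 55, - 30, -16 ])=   [ -55  ,  -  53, - 30, - 16, 38/3,37] 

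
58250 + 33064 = 91314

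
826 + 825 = 1651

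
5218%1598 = 424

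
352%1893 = 352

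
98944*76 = 7519744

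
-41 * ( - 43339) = 1776899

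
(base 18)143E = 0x1C1C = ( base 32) 70s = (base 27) 9ne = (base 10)7196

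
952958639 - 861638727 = 91319912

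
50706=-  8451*(-6 ) 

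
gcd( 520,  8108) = 4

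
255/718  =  255/718 = 0.36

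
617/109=617/109 =5.66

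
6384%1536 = 240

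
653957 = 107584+546373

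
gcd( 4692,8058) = 102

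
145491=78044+67447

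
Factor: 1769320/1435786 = 884660/717893 = 2^2*5^1* 7^1*  11^( - 2 )*17^( - 1 )*71^1 *89^1*349^( - 1)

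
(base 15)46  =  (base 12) 56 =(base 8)102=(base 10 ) 66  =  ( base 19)39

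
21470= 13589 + 7881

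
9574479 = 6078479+3496000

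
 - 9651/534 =-19 + 165/178 = - 18.07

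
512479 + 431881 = 944360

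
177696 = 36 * 4936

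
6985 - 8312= - 1327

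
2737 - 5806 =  - 3069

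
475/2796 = 475/2796 = 0.17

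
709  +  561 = 1270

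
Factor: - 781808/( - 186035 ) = 2^4*5^(- 1 )*29^(  -  1 ) * 131^1 * 373^1*1283^( - 1 )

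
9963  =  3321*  3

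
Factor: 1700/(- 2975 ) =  - 4/7 = - 2^2*7^( - 1)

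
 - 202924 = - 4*50731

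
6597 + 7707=14304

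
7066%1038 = 838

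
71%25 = 21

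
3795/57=66 + 11/19= 66.58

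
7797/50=155 + 47/50= 155.94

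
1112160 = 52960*21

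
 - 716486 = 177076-893562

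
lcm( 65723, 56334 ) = 394338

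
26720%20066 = 6654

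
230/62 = 115/31 = 3.71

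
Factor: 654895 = 5^1 * 227^1*577^1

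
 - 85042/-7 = 12148 + 6/7 = 12148.86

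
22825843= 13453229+9372614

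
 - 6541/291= -23 + 152/291 = -22.48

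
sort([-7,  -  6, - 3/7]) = [-7, - 6, - 3/7]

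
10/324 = 5/162 = 0.03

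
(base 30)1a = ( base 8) 50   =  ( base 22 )1i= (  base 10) 40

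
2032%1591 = 441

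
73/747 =73/747 = 0.10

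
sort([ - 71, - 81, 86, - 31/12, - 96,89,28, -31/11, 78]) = [ - 96,-81,-71 , - 31/11, - 31/12,28, 78, 86 , 89]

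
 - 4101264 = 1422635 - 5523899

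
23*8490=195270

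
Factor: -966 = - 2^1*3^1*7^1*23^1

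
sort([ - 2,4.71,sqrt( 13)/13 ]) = [ - 2,sqrt(13)/13, 4.71] 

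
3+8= 11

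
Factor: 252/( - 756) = - 1/3 = -3^( -1 ) 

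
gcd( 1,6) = 1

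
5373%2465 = 443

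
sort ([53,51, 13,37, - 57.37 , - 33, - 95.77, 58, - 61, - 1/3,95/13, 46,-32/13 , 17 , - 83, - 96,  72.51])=[ - 96, - 95.77, - 83, - 61,-57.37, - 33, - 32/13, - 1/3, 95/13,  13 , 17, 37  ,  46, 51,53, 58,72.51]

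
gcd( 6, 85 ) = 1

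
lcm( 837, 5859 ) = 5859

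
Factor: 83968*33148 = 2783371264 = 2^13*41^1 *8287^1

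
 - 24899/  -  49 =508+ 1/7 = 508.14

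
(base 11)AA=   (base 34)3I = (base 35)3f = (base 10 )120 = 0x78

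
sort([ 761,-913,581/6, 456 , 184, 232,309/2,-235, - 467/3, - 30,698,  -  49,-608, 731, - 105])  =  [ - 913, - 608,  -  235 ,  -  467/3, - 105, - 49,-30,581/6, 309/2, 184,  232, 456,698, 731, 761]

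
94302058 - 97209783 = - 2907725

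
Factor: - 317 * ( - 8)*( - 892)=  - 2^5*223^1*317^1 = -2262112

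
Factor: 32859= 3^3*1217^1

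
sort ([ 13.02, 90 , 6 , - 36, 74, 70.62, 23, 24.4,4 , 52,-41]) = [-41, - 36,  4, 6, 13.02, 23, 24.4, 52, 70.62 , 74, 90] 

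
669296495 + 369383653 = 1038680148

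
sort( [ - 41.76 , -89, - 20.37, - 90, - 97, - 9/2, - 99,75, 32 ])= [ - 99, - 97, - 90, - 89, - 41.76,-20.37, - 9/2,32, 75 ] 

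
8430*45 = 379350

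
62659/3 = 20886 + 1/3 = 20886.33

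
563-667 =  - 104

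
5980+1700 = 7680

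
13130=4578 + 8552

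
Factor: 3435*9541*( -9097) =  - 298139028495 = - 3^1*5^1*7^1 * 11^1*29^1*47^1*229^1*827^1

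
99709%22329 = 10393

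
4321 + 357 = 4678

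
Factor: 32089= 32089^1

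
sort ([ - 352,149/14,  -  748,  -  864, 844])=[- 864, - 748, -352,149/14, 844]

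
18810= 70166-51356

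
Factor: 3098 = 2^1*1549^1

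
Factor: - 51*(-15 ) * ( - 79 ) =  - 3^2 * 5^1*17^1*79^1= - 60435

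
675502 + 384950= 1060452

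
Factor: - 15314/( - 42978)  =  31/87  =  3^(  -  1)*29^( - 1 )*31^1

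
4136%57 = 32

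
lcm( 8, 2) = 8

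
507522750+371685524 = 879208274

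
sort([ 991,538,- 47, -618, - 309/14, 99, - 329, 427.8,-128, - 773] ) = [ - 773, - 618,  -  329,- 128, - 47,  -  309/14,99,427.8,538,991] 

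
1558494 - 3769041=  - 2210547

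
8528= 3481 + 5047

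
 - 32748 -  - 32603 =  - 145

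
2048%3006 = 2048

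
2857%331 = 209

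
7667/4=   1916  +  3/4 =1916.75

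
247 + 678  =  925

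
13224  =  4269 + 8955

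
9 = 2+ 7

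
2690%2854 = 2690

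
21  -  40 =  - 19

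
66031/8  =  8253 + 7/8 = 8253.88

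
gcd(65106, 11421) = 9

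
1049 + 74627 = 75676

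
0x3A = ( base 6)134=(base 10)58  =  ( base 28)22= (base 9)64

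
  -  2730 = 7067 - 9797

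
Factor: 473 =11^1*43^1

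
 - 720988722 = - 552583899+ - 168404823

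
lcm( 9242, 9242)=9242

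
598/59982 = 23/2307 = 0.01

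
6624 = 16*414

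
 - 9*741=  - 6669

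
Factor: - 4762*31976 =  - 152269712 = - 2^4*7^1*571^1*2381^1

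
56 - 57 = -1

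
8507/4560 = 8507/4560 = 1.87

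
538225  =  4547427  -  4009202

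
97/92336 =97/92336 =0.00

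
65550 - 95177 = -29627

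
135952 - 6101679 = -5965727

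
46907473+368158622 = 415066095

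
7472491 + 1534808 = 9007299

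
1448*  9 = 13032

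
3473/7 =496 +1/7  =  496.14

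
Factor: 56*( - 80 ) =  - 4480 =- 2^7*5^1*7^1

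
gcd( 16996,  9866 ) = 2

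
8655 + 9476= 18131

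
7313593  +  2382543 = 9696136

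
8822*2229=19664238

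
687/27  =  229/9 = 25.44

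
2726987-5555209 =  - 2828222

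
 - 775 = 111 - 886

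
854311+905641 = 1759952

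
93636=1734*54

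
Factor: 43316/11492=7^2*13^( - 1 ) = 49/13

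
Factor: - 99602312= - 2^3* 569^1*21881^1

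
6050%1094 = 580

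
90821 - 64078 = 26743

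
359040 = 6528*55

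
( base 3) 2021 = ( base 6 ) 141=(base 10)61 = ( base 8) 75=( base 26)29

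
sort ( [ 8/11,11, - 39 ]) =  [ - 39, 8/11,11 ]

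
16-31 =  - 15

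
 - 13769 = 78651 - 92420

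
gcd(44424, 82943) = 1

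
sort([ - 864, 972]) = [ - 864, 972 ] 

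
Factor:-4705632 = - 2^5*3^2 * 16339^1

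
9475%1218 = 949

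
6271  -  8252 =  - 1981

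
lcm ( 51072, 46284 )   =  1481088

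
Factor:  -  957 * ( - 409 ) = 3^1*11^1*29^1*409^1  =  391413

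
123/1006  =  123/1006 = 0.12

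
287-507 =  - 220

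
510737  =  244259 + 266478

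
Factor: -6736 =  - 2^4*421^1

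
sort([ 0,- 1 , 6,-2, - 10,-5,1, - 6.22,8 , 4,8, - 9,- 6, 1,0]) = [ - 10, -9, - 6.22, - 6, - 5, - 2, - 1,  0, 0,1,  1, 4, 6,8, 8]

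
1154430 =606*1905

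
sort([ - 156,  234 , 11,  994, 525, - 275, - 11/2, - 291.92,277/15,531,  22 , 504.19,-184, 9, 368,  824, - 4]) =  [ - 291.92,  -  275, - 184, - 156, - 11/2, - 4,  9,11, 277/15, 22, 234, 368 , 504.19,525 , 531 , 824 , 994]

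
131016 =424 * 309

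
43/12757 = 43/12757 = 0.00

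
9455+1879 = 11334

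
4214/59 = 4214/59 = 71.42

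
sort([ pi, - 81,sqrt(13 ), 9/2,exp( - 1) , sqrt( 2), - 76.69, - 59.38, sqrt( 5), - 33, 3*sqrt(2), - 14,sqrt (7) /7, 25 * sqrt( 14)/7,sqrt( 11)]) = [ - 81, - 76.69,  -  59.38, - 33,  -  14, exp( - 1),sqrt( 7 ) /7,sqrt(2),sqrt(5), pi, sqrt( 11 ), sqrt (13),3*sqrt(2 ),9/2,25*sqrt(14)/7]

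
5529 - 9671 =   -  4142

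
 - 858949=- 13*66073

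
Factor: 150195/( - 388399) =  - 3^1*5^1*11^( - 1 )* 19^1*67^ ( - 1)  =  - 285/737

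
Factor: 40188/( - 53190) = -34/45 =- 2^1*3^ ( - 2)*5^ ( - 1) * 17^1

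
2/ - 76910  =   - 1+38454/38455 = - 0.00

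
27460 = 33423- 5963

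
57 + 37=94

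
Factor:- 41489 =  - 7^1*5927^1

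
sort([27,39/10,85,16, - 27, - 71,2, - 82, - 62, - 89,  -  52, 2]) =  [ - 89, -82,  -  71,-62 , - 52,  -  27, 2, 2,39/10, 16,27,85]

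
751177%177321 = 41893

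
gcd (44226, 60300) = 18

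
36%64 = 36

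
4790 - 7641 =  - 2851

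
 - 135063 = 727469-862532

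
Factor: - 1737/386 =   -  9/2 = - 2^( - 1 )*3^2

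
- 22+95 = 73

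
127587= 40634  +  86953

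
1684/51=1684/51=33.02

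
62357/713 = 87+326/713  =  87.46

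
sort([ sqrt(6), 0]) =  [0,  sqrt ( 6) ] 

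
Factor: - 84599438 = - 2^1*7^1 * 11^1*19^1*29^1 * 997^1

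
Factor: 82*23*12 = 22632 = 2^3*3^1*23^1*41^1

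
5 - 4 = 1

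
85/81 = 85/81  =  1.05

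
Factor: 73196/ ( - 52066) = -2^1*7^(  -  1)*29^1*631^1 * 3719^( - 1) = - 36598/26033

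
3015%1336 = 343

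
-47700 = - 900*53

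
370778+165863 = 536641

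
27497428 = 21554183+5943245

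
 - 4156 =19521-23677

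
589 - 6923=-6334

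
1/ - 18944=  - 1/18944 = - 0.00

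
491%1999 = 491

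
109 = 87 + 22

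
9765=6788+2977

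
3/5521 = 3/5521 = 0.00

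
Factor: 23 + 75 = 2^1 * 7^2= 98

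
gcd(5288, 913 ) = 1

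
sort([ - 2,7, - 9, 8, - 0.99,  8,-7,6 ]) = [ - 9, - 7 , - 2,  -  0.99,6 , 7, 8, 8 ] 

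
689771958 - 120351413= 569420545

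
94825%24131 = 22432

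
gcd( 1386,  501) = 3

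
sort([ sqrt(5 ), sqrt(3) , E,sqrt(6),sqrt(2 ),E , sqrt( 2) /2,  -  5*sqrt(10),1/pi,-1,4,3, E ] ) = [ -5*sqrt( 10), -1,1/pi, sqrt(2 )/2, sqrt(2), sqrt( 3 ),sqrt(5 ),sqrt( 6), E,E, E,3,4 ]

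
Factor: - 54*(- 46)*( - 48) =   -  119232 = - 2^6 * 3^4*23^1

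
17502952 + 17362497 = 34865449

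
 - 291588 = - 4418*66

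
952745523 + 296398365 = 1249143888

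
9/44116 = 9/44116 = 0.00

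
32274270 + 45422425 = 77696695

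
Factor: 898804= 2^2*37^1* 6073^1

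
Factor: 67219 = 67219^1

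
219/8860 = 219/8860= 0.02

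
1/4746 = 1/4746 = 0.00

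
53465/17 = 3145 = 3145.00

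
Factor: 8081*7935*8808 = 2^3 *3^2*5^1*23^2*367^1*8081^1 = 564793049880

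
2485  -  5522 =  - 3037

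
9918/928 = 10 + 11/16 = 10.69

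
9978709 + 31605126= 41583835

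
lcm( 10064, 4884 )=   332112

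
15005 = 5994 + 9011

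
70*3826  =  267820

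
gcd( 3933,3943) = 1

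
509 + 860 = 1369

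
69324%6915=174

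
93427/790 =118 + 207/790 =118.26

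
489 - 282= 207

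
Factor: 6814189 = 6814189^1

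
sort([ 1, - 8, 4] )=[ - 8,1,4]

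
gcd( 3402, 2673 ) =243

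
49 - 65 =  - 16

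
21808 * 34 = 741472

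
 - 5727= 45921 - 51648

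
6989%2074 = 767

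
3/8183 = 3/8183 = 0.00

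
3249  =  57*57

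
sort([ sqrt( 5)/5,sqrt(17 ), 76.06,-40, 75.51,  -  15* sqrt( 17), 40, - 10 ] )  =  [ - 15 * sqrt(17 ) , - 40,-10, sqrt( 5 ) /5, sqrt (17), 40, 75.51,76.06]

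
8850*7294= 64551900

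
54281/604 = 54281/604=89.87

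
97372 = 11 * 8852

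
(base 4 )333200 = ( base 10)4064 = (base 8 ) 7740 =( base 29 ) 4O4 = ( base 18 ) C9E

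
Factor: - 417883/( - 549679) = 13^( - 1)*42283^( - 1)*417883^1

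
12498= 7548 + 4950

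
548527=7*78361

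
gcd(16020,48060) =16020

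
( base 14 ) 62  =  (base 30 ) 2q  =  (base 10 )86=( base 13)68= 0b1010110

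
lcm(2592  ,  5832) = 23328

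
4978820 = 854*5830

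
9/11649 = 3/3883=0.00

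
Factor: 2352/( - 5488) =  - 3/7 = - 3^1*7^( - 1 ) 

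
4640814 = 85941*54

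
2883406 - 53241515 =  - 50358109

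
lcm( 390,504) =32760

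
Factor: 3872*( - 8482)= - 32842304  =  - 2^6 * 11^2*4241^1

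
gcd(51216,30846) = 582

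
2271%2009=262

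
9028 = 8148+880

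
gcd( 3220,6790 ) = 70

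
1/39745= 1/39745 = 0.00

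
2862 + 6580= 9442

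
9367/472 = 19 + 399/472= 19.85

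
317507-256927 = 60580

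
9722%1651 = 1467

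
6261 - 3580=2681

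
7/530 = 7/530 = 0.01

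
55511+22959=78470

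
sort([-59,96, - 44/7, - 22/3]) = [ - 59, - 22/3, - 44/7,96 ] 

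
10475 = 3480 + 6995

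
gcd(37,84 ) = 1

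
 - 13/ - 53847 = 13/53847 = 0.00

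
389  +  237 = 626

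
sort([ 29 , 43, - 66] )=[ - 66, 29,43]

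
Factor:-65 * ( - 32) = 2080 = 2^5*5^1*13^1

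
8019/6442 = 1 + 1577/6442 = 1.24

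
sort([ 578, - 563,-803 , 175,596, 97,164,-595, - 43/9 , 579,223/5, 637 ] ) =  [ - 803, - 595, - 563, - 43/9,223/5,  97,164 , 175,578 , 579, 596,637 ] 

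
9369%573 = 201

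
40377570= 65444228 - 25066658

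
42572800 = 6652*6400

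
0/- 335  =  0/1 =- 0.00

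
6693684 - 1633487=5060197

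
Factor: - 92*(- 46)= 2^3*23^2 = 4232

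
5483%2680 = 123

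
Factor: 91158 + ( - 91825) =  - 667 = - 23^1*29^1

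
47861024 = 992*48247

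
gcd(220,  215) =5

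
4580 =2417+2163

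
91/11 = 8 + 3/11 = 8.27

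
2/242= 1/121 = 0.01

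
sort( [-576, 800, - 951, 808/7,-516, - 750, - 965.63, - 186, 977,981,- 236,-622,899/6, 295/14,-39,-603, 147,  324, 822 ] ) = [ - 965.63, - 951, - 750, - 622, - 603, - 576,-516, -236, - 186 , - 39,295/14,808/7, 147,899/6, 324,800,822,977, 981 ] 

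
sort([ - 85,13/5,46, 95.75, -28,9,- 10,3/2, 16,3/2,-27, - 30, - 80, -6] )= [ - 85,  -  80, - 30,-28, -27, - 10 , - 6, 3/2,  3/2, 13/5,9, 16,46, 95.75 ]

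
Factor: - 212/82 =-106/41=-2^1 * 41^(-1) * 53^1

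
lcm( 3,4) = 12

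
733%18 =13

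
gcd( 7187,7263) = 1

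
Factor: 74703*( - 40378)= - 2^1*3^1*13^1 * 37^1 * 673^1*1553^1 = -3016357734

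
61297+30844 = 92141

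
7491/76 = 98 + 43/76 = 98.57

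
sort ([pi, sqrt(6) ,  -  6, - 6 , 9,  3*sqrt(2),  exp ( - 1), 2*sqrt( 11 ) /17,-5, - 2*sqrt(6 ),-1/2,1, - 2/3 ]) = [ - 6, - 6 , - 5,- 2*sqrt(6 ) , - 2/3, - 1/2  ,  exp ( - 1),2*sqrt( 11)/17,1,  sqrt(6), pi,3*sqrt(2 ),9 ]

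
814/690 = 1 + 62/345 =1.18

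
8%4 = 0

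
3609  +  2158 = 5767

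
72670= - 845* (  -  86 ) 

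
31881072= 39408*809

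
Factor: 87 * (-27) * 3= - 3^5 * 29^1= - 7047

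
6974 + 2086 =9060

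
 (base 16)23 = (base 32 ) 13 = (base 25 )1a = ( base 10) 35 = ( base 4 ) 203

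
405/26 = 15 + 15/26  =  15.58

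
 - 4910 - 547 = -5457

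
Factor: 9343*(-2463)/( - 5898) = 7670603/1966=2^( - 1 )*821^1* 983^( - 1)*9343^1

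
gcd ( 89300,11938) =94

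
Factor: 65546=2^1*13^1*2521^1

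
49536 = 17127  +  32409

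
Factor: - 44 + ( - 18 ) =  - 2^1*31^1 = - 62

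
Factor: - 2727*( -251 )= 684477 = 3^3*101^1*251^1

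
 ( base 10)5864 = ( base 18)101E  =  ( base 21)d65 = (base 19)G4C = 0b1011011101000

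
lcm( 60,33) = 660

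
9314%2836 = 806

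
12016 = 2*6008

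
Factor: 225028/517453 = 2^2*101^1*929^( - 1) = 404/929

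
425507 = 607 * 701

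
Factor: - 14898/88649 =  - 2^1 * 3^1*11^( - 1 ) * 13^1  *191^1 *8059^( - 1 )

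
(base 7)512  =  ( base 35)79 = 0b11111110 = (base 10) 254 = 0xfe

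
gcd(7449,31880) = 1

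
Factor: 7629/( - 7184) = -2^ (-4 )*3^1*449^ ( - 1 )*  2543^1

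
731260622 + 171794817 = 903055439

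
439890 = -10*(  -  43989 ) 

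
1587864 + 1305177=2893041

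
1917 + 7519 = 9436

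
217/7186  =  217/7186 = 0.03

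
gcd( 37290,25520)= 110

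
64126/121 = 64126/121=529.97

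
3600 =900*4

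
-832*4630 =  - 3852160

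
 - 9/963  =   - 1 + 106/107= - 0.01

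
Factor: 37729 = 29^1*1301^1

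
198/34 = 5  +  14/17 = 5.82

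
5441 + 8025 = 13466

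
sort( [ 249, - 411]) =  [-411 , 249 ] 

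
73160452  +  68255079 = 141415531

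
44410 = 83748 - 39338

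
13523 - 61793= - 48270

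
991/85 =991/85 = 11.66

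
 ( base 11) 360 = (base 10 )429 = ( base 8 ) 655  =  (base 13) 270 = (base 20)119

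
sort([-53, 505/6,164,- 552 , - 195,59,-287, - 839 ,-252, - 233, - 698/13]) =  [-839 , -552, - 287 ,-252, - 233 , - 195 , - 698/13, - 53,59 , 505/6,164] 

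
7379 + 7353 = 14732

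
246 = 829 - 583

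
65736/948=69  +  27/79=69.34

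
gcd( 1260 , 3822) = 42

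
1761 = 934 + 827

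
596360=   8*74545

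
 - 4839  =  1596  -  6435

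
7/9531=7/9531 = 0.00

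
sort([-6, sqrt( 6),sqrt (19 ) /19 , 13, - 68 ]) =[-68,  -  6, sqrt (19) /19, sqrt(6),13] 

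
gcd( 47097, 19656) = 9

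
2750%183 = 5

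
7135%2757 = 1621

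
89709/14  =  6407 + 11/14 =6407.79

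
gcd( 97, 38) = 1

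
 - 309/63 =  - 5+2/21=-  4.90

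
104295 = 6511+97784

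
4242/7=606 = 606.00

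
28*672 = 18816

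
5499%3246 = 2253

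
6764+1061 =7825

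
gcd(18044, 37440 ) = 52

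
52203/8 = 52203/8 =6525.38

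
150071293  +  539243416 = 689314709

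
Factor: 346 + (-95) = 251 = 251^1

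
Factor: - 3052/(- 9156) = 1/3 =3^( - 1 )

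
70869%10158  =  9921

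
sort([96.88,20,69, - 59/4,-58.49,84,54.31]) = [  -  58.49, - 59/4,20, 54.31, 69,84,96.88]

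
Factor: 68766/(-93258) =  - 73/99 = -  3^ (  -  2)  *11^(  -  1)*73^1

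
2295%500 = 295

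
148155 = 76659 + 71496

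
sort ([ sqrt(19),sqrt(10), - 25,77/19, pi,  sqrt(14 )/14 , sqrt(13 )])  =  [ - 25,sqrt(14)/14,pi,sqrt( 10), sqrt(13 ),77/19,sqrt(19)] 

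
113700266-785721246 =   -  672020980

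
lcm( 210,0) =0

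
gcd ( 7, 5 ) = 1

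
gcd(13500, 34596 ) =36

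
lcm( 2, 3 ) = 6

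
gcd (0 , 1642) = 1642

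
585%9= 0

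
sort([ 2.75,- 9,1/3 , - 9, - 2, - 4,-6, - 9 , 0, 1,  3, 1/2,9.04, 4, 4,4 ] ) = [ - 9, - 9,-9,-6,-4, - 2,0, 1/3,1/2,1,2.75 , 3,4,4 , 4,9.04 ] 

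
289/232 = 289/232 = 1.25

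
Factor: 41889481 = 41889481^1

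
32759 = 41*799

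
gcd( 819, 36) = 9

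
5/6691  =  5/6691 =0.00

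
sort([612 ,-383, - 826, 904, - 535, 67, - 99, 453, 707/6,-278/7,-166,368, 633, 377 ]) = [ - 826, - 535, - 383, - 166, - 99, - 278/7,67,  707/6,368,377, 453, 612,633, 904]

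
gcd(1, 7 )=1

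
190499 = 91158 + 99341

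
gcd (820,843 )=1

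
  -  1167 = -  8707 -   -  7540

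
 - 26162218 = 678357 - 26840575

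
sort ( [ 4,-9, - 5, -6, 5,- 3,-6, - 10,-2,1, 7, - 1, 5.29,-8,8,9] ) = [-10, - 9,-8, - 6, - 6, - 5, - 3,-2,-1, 1,4, 5, 5.29,7, 8, 9]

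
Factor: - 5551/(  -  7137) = 3^(-2)* 7^1=7/9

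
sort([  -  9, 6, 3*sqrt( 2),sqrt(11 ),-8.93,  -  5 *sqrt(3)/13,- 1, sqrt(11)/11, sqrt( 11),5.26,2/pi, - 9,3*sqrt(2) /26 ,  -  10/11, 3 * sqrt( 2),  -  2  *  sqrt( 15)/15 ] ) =[- 9, - 9,  -  8.93, - 1, - 10/11, - 5 * sqrt(3)/13,-2*sqrt(15)/15 , 3*sqrt(2)/26  ,  sqrt(11 )/11 , 2/pi,sqrt( 11), sqrt(11 ), 3*sqrt ( 2),  3*sqrt(2 ),5.26,  6]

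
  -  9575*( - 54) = 517050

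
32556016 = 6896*4721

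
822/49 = 16+38/49 = 16.78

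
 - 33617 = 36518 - 70135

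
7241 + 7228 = 14469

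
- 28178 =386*( - 73 )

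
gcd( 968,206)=2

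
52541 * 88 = 4623608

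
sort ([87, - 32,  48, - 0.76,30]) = [  -  32, -0.76, 30, 48,  87 ]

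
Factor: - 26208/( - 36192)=3^1*7^1 *29^( - 1)  =  21/29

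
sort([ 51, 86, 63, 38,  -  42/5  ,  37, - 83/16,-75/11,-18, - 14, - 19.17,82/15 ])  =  [- 19.17,-18, - 14, - 42/5 , - 75/11,-83/16,82/15, 37, 38, 51, 63,  86]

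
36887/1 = 36887 = 36887.00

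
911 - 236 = 675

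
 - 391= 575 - 966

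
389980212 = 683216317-293236105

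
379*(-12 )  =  -4548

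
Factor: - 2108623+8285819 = 6177196 = 2^2*967^1*1597^1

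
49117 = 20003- - 29114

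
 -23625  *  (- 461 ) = 10891125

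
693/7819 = 99/1117 = 0.09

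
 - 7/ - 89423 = 7/89423 = 0.00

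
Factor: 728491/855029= 7^( - 1)* 67^1*83^1 *131^1*122147^( - 1 ) 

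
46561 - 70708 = -24147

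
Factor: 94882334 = 2^1*73^1*649879^1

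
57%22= 13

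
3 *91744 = 275232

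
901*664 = 598264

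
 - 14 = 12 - 26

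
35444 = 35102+342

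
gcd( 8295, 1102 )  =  1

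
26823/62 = 432 + 39/62 = 432.63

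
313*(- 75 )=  - 23475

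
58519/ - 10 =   -  58519/10 = - 5851.90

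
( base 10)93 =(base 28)39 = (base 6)233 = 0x5d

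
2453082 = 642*3821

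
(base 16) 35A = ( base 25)198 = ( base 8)1532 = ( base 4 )31122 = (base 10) 858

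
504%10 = 4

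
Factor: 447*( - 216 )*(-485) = 46827720=2^3*3^4*5^1*97^1*149^1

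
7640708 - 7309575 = 331133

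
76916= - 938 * ( - 82 )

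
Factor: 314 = 2^1*157^1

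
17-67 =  - 50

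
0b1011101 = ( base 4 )1131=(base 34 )2p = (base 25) 3I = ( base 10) 93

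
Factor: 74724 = 2^2*3^1*13^1*479^1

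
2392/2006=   1196/1003 = 1.19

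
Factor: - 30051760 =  - 2^4*5^1*375647^1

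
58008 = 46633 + 11375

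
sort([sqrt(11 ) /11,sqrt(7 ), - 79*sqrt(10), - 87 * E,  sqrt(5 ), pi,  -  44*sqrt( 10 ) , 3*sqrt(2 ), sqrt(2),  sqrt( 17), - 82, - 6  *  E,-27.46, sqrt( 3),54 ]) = [ - 79*sqrt(10 ),-87* E , - 44*sqrt(10), - 82,  -  27.46, - 6*E,  sqrt(11 ) /11 , sqrt (2), sqrt ( 3), sqrt( 5),sqrt(7 ), pi,sqrt(17 ),3 *sqrt ( 2 ),  54]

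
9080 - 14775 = -5695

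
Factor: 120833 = 120833^1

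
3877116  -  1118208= 2758908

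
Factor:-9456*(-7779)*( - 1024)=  -75323621376 = - 2^14*3^2 * 197^1*2593^1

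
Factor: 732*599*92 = 40339056 = 2^4*3^1 * 23^1*61^1* 599^1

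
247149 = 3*82383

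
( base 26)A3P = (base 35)5l3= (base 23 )cm9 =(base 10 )6863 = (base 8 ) 15317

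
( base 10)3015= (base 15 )d60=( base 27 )43i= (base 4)233013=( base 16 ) bc7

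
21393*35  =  748755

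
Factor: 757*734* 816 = 2^5*3^1*17^1*367^1 *757^1 = 453400608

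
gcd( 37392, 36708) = 228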